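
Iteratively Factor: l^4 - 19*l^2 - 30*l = (l + 3)*(l^3 - 3*l^2 - 10*l) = (l - 5)*(l + 3)*(l^2 + 2*l) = (l - 5)*(l + 2)*(l + 3)*(l)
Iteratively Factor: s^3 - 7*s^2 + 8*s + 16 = (s + 1)*(s^2 - 8*s + 16) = (s - 4)*(s + 1)*(s - 4)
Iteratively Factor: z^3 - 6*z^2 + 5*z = (z - 5)*(z^2 - z) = z*(z - 5)*(z - 1)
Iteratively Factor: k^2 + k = (k)*(k + 1)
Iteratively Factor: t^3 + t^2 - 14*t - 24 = (t - 4)*(t^2 + 5*t + 6) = (t - 4)*(t + 2)*(t + 3)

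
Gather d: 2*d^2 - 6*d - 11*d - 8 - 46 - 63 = 2*d^2 - 17*d - 117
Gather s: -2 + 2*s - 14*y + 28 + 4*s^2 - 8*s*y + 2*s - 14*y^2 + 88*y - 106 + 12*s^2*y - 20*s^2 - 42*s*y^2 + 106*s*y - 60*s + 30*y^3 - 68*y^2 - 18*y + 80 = s^2*(12*y - 16) + s*(-42*y^2 + 98*y - 56) + 30*y^3 - 82*y^2 + 56*y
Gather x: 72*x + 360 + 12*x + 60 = 84*x + 420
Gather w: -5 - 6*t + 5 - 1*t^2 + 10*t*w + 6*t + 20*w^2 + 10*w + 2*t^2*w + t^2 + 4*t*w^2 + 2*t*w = w^2*(4*t + 20) + w*(2*t^2 + 12*t + 10)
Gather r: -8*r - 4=-8*r - 4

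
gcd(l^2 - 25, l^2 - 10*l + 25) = l - 5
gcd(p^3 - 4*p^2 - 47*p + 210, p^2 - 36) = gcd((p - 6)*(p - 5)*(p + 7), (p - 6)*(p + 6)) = p - 6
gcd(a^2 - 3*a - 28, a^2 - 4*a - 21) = a - 7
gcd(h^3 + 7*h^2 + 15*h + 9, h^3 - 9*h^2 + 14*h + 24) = h + 1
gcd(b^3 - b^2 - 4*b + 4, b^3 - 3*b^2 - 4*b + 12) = b^2 - 4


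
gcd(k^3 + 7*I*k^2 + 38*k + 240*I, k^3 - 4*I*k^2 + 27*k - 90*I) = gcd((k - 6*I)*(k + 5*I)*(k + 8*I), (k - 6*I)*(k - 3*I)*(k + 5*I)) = k^2 - I*k + 30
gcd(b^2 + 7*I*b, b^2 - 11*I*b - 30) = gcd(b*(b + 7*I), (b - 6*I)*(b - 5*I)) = 1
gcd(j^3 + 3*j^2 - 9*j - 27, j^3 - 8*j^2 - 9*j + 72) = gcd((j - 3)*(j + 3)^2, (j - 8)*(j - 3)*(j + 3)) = j^2 - 9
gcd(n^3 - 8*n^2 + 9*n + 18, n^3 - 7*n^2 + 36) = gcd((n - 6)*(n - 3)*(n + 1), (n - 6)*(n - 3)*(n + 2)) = n^2 - 9*n + 18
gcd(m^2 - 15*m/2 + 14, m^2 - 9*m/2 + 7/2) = m - 7/2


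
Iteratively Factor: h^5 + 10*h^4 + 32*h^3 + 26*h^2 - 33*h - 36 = (h + 3)*(h^4 + 7*h^3 + 11*h^2 - 7*h - 12) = (h + 1)*(h + 3)*(h^3 + 6*h^2 + 5*h - 12) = (h + 1)*(h + 3)*(h + 4)*(h^2 + 2*h - 3) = (h - 1)*(h + 1)*(h + 3)*(h + 4)*(h + 3)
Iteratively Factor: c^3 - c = (c)*(c^2 - 1) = c*(c - 1)*(c + 1)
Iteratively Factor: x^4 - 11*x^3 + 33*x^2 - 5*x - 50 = (x - 5)*(x^3 - 6*x^2 + 3*x + 10) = (x - 5)*(x - 2)*(x^2 - 4*x - 5) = (x - 5)*(x - 2)*(x + 1)*(x - 5)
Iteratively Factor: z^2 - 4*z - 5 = (z - 5)*(z + 1)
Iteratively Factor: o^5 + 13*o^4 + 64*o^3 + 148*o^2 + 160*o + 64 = (o + 2)*(o^4 + 11*o^3 + 42*o^2 + 64*o + 32) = (o + 2)*(o + 4)*(o^3 + 7*o^2 + 14*o + 8) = (o + 2)*(o + 4)^2*(o^2 + 3*o + 2) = (o + 1)*(o + 2)*(o + 4)^2*(o + 2)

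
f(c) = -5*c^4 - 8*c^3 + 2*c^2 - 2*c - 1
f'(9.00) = -16490.00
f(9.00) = -38494.00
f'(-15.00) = 62038.00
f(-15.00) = -225646.00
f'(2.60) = -505.36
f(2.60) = -361.78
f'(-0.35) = -5.48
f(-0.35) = 0.21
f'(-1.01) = -9.92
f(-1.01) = 6.10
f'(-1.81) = 30.73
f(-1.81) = 2.95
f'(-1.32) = -3.10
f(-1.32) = 8.34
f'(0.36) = -4.60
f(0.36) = -1.92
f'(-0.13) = -2.88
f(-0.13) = -0.69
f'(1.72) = -167.89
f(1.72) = -82.99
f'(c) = -20*c^3 - 24*c^2 + 4*c - 2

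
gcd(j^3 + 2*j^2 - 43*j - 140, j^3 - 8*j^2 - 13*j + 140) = j^2 - 3*j - 28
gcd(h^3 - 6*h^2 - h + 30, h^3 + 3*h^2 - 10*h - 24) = h^2 - h - 6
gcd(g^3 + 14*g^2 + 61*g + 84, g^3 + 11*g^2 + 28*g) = g^2 + 11*g + 28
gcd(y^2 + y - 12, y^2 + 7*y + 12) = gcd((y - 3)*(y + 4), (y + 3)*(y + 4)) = y + 4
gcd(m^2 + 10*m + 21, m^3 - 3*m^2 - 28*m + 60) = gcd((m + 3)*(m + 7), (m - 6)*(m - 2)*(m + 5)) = 1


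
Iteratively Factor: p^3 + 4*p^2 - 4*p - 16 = (p - 2)*(p^2 + 6*p + 8) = (p - 2)*(p + 4)*(p + 2)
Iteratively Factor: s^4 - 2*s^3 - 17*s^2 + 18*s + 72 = (s - 4)*(s^3 + 2*s^2 - 9*s - 18) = (s - 4)*(s - 3)*(s^2 + 5*s + 6) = (s - 4)*(s - 3)*(s + 2)*(s + 3)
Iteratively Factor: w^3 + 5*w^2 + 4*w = (w + 1)*(w^2 + 4*w) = w*(w + 1)*(w + 4)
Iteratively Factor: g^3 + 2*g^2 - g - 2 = (g + 1)*(g^2 + g - 2) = (g - 1)*(g + 1)*(g + 2)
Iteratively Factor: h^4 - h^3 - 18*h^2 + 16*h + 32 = (h + 4)*(h^3 - 5*h^2 + 2*h + 8) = (h + 1)*(h + 4)*(h^2 - 6*h + 8) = (h - 2)*(h + 1)*(h + 4)*(h - 4)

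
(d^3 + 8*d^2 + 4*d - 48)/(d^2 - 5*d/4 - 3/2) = 4*(d^2 + 10*d + 24)/(4*d + 3)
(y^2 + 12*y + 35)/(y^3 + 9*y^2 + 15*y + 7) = (y + 5)/(y^2 + 2*y + 1)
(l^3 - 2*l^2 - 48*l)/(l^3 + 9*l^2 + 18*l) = (l - 8)/(l + 3)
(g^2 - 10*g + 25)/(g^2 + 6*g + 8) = (g^2 - 10*g + 25)/(g^2 + 6*g + 8)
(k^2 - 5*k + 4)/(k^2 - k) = (k - 4)/k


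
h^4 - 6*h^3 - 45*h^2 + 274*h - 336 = (h - 8)*(h - 3)*(h - 2)*(h + 7)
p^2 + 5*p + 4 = (p + 1)*(p + 4)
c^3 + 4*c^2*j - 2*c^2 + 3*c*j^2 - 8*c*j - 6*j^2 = (c - 2)*(c + j)*(c + 3*j)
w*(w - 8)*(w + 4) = w^3 - 4*w^2 - 32*w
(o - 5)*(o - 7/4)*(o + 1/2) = o^3 - 25*o^2/4 + 43*o/8 + 35/8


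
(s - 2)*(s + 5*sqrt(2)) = s^2 - 2*s + 5*sqrt(2)*s - 10*sqrt(2)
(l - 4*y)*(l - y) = l^2 - 5*l*y + 4*y^2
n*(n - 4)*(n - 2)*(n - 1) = n^4 - 7*n^3 + 14*n^2 - 8*n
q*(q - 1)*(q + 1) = q^3 - q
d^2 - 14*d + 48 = (d - 8)*(d - 6)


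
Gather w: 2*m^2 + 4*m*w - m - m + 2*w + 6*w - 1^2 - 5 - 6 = 2*m^2 - 2*m + w*(4*m + 8) - 12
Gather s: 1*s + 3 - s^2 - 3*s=-s^2 - 2*s + 3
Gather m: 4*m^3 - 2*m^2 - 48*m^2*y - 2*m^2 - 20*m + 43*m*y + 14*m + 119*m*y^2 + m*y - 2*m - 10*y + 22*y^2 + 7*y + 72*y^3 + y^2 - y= 4*m^3 + m^2*(-48*y - 4) + m*(119*y^2 + 44*y - 8) + 72*y^3 + 23*y^2 - 4*y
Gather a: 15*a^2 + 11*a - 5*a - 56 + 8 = 15*a^2 + 6*a - 48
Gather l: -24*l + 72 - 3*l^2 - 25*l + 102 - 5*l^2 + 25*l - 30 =-8*l^2 - 24*l + 144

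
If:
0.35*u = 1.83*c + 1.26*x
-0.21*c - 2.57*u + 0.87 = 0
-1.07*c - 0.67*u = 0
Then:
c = -0.22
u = 0.36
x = 0.42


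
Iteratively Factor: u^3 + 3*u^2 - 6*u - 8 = (u + 4)*(u^2 - u - 2) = (u - 2)*(u + 4)*(u + 1)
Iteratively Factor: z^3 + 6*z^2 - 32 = (z + 4)*(z^2 + 2*z - 8) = (z - 2)*(z + 4)*(z + 4)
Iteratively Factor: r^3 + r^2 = (r)*(r^2 + r) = r*(r + 1)*(r)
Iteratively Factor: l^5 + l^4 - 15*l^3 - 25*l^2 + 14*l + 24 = (l + 2)*(l^4 - l^3 - 13*l^2 + l + 12) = (l - 4)*(l + 2)*(l^3 + 3*l^2 - l - 3) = (l - 4)*(l - 1)*(l + 2)*(l^2 + 4*l + 3) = (l - 4)*(l - 1)*(l + 1)*(l + 2)*(l + 3)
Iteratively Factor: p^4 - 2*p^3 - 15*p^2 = (p)*(p^3 - 2*p^2 - 15*p) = p*(p - 5)*(p^2 + 3*p) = p^2*(p - 5)*(p + 3)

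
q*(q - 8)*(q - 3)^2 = q^4 - 14*q^3 + 57*q^2 - 72*q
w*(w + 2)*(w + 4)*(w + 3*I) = w^4 + 6*w^3 + 3*I*w^3 + 8*w^2 + 18*I*w^2 + 24*I*w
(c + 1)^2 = c^2 + 2*c + 1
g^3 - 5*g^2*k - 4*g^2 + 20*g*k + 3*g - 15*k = (g - 3)*(g - 1)*(g - 5*k)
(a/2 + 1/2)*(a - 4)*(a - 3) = a^3/2 - 3*a^2 + 5*a/2 + 6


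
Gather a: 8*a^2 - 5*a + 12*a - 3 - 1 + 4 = 8*a^2 + 7*a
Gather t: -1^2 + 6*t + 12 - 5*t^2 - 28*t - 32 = -5*t^2 - 22*t - 21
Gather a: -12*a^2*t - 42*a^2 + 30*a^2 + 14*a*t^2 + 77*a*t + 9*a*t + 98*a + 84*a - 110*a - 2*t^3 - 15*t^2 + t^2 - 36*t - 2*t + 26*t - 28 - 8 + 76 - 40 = a^2*(-12*t - 12) + a*(14*t^2 + 86*t + 72) - 2*t^3 - 14*t^2 - 12*t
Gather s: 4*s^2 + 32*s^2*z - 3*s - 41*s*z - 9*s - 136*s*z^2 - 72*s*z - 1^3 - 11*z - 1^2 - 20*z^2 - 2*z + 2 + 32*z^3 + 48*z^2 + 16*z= s^2*(32*z + 4) + s*(-136*z^2 - 113*z - 12) + 32*z^3 + 28*z^2 + 3*z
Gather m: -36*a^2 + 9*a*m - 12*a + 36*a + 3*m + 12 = -36*a^2 + 24*a + m*(9*a + 3) + 12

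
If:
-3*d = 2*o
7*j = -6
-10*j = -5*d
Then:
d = -12/7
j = -6/7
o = 18/7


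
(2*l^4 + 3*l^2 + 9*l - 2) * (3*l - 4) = 6*l^5 - 8*l^4 + 9*l^3 + 15*l^2 - 42*l + 8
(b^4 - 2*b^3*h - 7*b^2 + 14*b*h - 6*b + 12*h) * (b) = b^5 - 2*b^4*h - 7*b^3 + 14*b^2*h - 6*b^2 + 12*b*h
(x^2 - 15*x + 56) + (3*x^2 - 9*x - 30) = 4*x^2 - 24*x + 26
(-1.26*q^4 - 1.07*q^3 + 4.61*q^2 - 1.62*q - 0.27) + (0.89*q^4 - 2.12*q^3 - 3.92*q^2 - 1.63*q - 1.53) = -0.37*q^4 - 3.19*q^3 + 0.69*q^2 - 3.25*q - 1.8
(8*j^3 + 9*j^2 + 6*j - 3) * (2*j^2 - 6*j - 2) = 16*j^5 - 30*j^4 - 58*j^3 - 60*j^2 + 6*j + 6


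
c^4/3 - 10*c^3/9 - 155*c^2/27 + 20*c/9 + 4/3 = (c/3 + 1)*(c - 6)*(c - 2/3)*(c + 1/3)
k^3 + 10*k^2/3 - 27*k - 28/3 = (k - 4)*(k + 1/3)*(k + 7)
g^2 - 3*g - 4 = (g - 4)*(g + 1)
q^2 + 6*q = q*(q + 6)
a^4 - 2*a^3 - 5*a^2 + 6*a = a*(a - 3)*(a - 1)*(a + 2)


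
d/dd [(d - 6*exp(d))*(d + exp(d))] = -5*d*exp(d) + 2*d - 12*exp(2*d) - 5*exp(d)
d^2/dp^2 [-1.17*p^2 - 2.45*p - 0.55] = -2.34000000000000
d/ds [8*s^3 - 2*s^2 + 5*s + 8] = 24*s^2 - 4*s + 5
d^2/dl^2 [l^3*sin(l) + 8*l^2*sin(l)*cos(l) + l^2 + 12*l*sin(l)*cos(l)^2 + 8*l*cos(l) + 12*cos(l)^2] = -l^3*sin(l) - 16*l^2*sin(2*l) + 6*l^2*cos(l) + 3*l*sin(l) - 27*l*sin(3*l) - 8*l*cos(l) + 32*l*cos(2*l) - 16*sin(l) + 8*sin(2*l) + 6*cos(l) - 24*cos(2*l) + 18*cos(3*l) + 2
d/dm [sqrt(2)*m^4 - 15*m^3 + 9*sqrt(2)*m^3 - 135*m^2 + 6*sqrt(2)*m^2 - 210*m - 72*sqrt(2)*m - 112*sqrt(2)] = 4*sqrt(2)*m^3 - 45*m^2 + 27*sqrt(2)*m^2 - 270*m + 12*sqrt(2)*m - 210 - 72*sqrt(2)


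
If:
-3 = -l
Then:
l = 3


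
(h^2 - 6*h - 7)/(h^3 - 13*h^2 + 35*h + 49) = 1/(h - 7)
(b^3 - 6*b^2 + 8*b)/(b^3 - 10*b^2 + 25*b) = (b^2 - 6*b + 8)/(b^2 - 10*b + 25)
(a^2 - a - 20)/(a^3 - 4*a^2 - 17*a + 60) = 1/(a - 3)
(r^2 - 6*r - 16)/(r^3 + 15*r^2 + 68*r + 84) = (r - 8)/(r^2 + 13*r + 42)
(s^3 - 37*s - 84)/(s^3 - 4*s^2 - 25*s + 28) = (s + 3)/(s - 1)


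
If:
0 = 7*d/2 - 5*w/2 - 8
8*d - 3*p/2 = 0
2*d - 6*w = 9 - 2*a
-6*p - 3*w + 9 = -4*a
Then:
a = -139/26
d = -1/13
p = -16/39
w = -43/13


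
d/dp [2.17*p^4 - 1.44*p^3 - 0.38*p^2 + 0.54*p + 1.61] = 8.68*p^3 - 4.32*p^2 - 0.76*p + 0.54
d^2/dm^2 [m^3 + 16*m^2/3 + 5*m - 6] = 6*m + 32/3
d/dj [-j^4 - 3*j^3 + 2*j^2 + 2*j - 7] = -4*j^3 - 9*j^2 + 4*j + 2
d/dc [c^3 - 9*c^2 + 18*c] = 3*c^2 - 18*c + 18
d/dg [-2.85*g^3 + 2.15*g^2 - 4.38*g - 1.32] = -8.55*g^2 + 4.3*g - 4.38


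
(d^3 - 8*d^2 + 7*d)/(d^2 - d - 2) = d*(-d^2 + 8*d - 7)/(-d^2 + d + 2)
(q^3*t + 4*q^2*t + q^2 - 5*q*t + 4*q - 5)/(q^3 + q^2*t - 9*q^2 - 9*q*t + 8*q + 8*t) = (q^2*t + 5*q*t + q + 5)/(q^2 + q*t - 8*q - 8*t)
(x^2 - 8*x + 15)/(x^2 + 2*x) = (x^2 - 8*x + 15)/(x*(x + 2))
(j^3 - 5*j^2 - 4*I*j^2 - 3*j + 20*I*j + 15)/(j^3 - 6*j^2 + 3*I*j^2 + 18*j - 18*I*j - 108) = (j^2 - j*(5 + I) + 5*I)/(j^2 + 6*j*(-1 + I) - 36*I)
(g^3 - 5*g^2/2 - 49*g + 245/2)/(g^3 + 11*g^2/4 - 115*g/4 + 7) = 2*(2*g^2 - 19*g + 35)/(4*g^2 - 17*g + 4)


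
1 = 1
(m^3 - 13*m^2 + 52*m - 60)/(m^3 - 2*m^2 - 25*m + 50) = (m - 6)/(m + 5)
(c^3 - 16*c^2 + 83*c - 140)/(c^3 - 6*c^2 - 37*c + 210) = (c - 4)/(c + 6)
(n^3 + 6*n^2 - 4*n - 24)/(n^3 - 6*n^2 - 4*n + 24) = (n + 6)/(n - 6)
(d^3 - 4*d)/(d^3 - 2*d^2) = (d + 2)/d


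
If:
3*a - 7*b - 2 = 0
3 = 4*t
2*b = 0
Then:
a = 2/3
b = 0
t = 3/4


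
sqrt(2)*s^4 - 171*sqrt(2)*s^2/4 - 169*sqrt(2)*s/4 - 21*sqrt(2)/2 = (s - 7)*(s + 1/2)*(s + 6)*(sqrt(2)*s + sqrt(2)/2)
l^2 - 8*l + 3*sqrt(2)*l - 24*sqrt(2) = (l - 8)*(l + 3*sqrt(2))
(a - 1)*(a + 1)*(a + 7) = a^3 + 7*a^2 - a - 7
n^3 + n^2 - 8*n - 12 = (n - 3)*(n + 2)^2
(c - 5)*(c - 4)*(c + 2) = c^3 - 7*c^2 + 2*c + 40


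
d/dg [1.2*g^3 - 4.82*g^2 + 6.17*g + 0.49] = 3.6*g^2 - 9.64*g + 6.17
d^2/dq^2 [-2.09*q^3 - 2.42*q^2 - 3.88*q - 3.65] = -12.54*q - 4.84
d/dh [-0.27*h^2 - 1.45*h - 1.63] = -0.54*h - 1.45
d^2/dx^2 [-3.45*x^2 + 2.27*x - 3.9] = -6.90000000000000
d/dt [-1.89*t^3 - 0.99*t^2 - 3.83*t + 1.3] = -5.67*t^2 - 1.98*t - 3.83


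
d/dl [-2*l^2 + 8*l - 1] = 8 - 4*l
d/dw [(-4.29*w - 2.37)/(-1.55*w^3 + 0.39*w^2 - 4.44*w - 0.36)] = (-13.299*w^3 - 9.3474*w^2 + 1.8486*w - 8.9784)/(2.4025*w^6 - 1.209*w^5 + 13.9161*w^4 - 2.3472*w^3 + 19.4328*w^2 + 3.1968*w + 0.1296)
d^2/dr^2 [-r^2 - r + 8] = -2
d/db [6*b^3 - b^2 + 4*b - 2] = 18*b^2 - 2*b + 4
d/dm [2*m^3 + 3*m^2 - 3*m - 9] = 6*m^2 + 6*m - 3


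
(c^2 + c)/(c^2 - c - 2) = c/(c - 2)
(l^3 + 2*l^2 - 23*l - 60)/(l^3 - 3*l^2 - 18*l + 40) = (l + 3)/(l - 2)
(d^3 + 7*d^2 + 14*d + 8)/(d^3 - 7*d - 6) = (d + 4)/(d - 3)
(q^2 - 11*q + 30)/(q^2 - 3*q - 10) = (q - 6)/(q + 2)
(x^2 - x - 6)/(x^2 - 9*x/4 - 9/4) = 4*(x + 2)/(4*x + 3)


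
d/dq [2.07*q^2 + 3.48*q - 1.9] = 4.14*q + 3.48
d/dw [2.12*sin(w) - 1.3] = 2.12*cos(w)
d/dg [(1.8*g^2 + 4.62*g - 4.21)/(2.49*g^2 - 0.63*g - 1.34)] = (-12.6378*g^2 + 16.1418*g - 8.8431)/(6.2001*g^4 - 3.1374*g^3 - 6.2763*g^2 + 1.6884*g + 1.7956)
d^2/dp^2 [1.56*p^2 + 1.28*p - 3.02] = 3.12000000000000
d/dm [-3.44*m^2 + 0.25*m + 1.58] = 0.25 - 6.88*m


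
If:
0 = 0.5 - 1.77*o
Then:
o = 0.28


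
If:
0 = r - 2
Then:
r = 2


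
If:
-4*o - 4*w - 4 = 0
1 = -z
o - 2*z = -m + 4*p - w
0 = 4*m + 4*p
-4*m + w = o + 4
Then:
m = -1/5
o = -21/10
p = 1/5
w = 11/10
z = -1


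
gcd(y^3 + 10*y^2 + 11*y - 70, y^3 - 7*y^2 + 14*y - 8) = y - 2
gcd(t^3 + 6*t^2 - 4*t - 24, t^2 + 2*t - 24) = t + 6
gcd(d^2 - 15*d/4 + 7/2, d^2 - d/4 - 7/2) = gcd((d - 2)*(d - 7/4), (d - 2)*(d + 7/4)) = d - 2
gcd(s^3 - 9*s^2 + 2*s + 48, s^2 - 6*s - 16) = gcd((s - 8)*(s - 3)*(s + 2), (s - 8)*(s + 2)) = s^2 - 6*s - 16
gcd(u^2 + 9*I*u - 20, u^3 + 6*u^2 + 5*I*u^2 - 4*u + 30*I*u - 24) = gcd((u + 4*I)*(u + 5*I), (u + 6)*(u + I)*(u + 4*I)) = u + 4*I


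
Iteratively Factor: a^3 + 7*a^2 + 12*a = (a + 3)*(a^2 + 4*a) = (a + 3)*(a + 4)*(a)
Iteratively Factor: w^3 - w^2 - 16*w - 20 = (w + 2)*(w^2 - 3*w - 10) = (w + 2)^2*(w - 5)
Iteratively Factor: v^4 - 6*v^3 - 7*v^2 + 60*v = (v + 3)*(v^3 - 9*v^2 + 20*v) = v*(v + 3)*(v^2 - 9*v + 20) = v*(v - 5)*(v + 3)*(v - 4)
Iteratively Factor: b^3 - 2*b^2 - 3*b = (b + 1)*(b^2 - 3*b) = b*(b + 1)*(b - 3)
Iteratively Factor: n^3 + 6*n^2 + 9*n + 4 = (n + 1)*(n^2 + 5*n + 4) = (n + 1)*(n + 4)*(n + 1)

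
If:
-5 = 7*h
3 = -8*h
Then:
No Solution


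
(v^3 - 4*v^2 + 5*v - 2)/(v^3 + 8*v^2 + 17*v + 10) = (v^3 - 4*v^2 + 5*v - 2)/(v^3 + 8*v^2 + 17*v + 10)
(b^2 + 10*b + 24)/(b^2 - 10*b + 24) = (b^2 + 10*b + 24)/(b^2 - 10*b + 24)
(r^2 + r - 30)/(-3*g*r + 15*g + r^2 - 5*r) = (r + 6)/(-3*g + r)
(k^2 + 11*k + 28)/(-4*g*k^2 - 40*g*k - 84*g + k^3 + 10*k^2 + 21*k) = (-k - 4)/(4*g*k + 12*g - k^2 - 3*k)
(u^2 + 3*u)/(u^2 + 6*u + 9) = u/(u + 3)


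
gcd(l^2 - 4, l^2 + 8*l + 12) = l + 2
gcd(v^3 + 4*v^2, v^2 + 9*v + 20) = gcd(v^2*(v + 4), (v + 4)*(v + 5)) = v + 4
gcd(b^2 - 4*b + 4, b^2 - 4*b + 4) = b^2 - 4*b + 4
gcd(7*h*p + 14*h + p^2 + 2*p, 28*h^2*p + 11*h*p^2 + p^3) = 7*h + p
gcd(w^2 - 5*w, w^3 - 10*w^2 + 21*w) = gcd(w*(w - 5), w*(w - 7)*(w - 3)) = w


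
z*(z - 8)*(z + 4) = z^3 - 4*z^2 - 32*z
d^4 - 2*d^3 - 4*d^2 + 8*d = d*(d - 2)^2*(d + 2)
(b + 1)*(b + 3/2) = b^2 + 5*b/2 + 3/2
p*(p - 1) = p^2 - p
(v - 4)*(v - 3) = v^2 - 7*v + 12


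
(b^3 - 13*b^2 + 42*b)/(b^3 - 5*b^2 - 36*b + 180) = b*(b - 7)/(b^2 + b - 30)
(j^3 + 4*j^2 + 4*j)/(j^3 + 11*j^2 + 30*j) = (j^2 + 4*j + 4)/(j^2 + 11*j + 30)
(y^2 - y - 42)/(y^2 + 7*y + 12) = (y^2 - y - 42)/(y^2 + 7*y + 12)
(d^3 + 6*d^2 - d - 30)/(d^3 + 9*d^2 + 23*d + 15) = (d - 2)/(d + 1)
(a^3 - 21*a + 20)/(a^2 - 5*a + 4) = a + 5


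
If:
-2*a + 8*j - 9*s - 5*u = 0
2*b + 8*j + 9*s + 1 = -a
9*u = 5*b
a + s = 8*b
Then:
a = 1339*u/75 + 1/15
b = 9*u/5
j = 361*u/300 - 7/120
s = -259*u/75 - 1/15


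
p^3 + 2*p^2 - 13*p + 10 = (p - 2)*(p - 1)*(p + 5)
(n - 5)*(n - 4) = n^2 - 9*n + 20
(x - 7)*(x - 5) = x^2 - 12*x + 35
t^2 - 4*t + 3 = (t - 3)*(t - 1)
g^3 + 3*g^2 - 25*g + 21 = (g - 3)*(g - 1)*(g + 7)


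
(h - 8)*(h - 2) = h^2 - 10*h + 16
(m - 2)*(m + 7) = m^2 + 5*m - 14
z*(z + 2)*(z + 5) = z^3 + 7*z^2 + 10*z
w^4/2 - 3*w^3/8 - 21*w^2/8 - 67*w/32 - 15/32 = (w/2 + 1/4)*(w - 3)*(w + 1/2)*(w + 5/4)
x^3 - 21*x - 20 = (x - 5)*(x + 1)*(x + 4)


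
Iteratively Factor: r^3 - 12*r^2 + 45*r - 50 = (r - 5)*(r^2 - 7*r + 10) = (r - 5)^2*(r - 2)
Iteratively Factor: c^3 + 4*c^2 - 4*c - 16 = (c + 2)*(c^2 + 2*c - 8) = (c - 2)*(c + 2)*(c + 4)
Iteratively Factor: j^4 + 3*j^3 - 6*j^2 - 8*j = (j - 2)*(j^3 + 5*j^2 + 4*j) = (j - 2)*(j + 4)*(j^2 + j) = j*(j - 2)*(j + 4)*(j + 1)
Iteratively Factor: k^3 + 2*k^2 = (k)*(k^2 + 2*k) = k*(k + 2)*(k)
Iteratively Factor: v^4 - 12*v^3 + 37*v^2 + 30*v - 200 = (v - 5)*(v^3 - 7*v^2 + 2*v + 40) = (v - 5)*(v + 2)*(v^2 - 9*v + 20) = (v - 5)*(v - 4)*(v + 2)*(v - 5)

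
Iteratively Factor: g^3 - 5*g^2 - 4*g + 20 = (g - 5)*(g^2 - 4) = (g - 5)*(g - 2)*(g + 2)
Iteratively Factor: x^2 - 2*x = (x)*(x - 2)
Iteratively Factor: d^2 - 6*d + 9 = (d - 3)*(d - 3)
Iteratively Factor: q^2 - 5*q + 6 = (q - 2)*(q - 3)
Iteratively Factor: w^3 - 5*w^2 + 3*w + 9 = (w - 3)*(w^2 - 2*w - 3) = (w - 3)^2*(w + 1)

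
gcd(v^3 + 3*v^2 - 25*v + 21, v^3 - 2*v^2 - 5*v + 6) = v^2 - 4*v + 3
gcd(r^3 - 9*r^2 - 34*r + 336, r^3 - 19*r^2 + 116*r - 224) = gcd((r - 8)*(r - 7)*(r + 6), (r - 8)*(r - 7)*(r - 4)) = r^2 - 15*r + 56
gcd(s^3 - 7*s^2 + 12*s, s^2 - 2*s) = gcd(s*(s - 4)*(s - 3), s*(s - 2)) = s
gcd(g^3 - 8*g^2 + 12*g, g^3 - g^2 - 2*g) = g^2 - 2*g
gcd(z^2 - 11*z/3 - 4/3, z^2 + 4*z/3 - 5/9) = 1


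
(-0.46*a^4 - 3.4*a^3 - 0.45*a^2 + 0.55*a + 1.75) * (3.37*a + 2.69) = -1.5502*a^5 - 12.6954*a^4 - 10.6625*a^3 + 0.643*a^2 + 7.377*a + 4.7075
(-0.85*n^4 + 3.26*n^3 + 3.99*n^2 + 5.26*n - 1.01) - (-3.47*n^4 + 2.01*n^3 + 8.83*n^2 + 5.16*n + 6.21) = 2.62*n^4 + 1.25*n^3 - 4.84*n^2 + 0.0999999999999996*n - 7.22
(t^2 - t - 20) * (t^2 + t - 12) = t^4 - 33*t^2 - 8*t + 240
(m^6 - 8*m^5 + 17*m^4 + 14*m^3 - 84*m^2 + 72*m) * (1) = m^6 - 8*m^5 + 17*m^4 + 14*m^3 - 84*m^2 + 72*m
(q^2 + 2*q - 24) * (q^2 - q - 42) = q^4 + q^3 - 68*q^2 - 60*q + 1008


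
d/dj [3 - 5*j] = -5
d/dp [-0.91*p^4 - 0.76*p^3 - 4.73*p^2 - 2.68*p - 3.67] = -3.64*p^3 - 2.28*p^2 - 9.46*p - 2.68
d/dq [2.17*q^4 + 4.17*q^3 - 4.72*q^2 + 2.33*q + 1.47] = 8.68*q^3 + 12.51*q^2 - 9.44*q + 2.33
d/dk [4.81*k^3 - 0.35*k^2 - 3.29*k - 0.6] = 14.43*k^2 - 0.7*k - 3.29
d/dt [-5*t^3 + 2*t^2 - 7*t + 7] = -15*t^2 + 4*t - 7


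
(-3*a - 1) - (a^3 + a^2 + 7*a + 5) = -a^3 - a^2 - 10*a - 6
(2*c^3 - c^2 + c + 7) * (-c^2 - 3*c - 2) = -2*c^5 - 5*c^4 - 2*c^3 - 8*c^2 - 23*c - 14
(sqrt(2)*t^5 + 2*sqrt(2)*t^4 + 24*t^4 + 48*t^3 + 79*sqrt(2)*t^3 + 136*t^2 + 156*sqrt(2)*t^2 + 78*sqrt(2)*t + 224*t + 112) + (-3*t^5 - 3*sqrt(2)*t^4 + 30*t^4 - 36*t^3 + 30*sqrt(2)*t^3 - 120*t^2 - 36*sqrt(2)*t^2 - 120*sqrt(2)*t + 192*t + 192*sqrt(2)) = -3*t^5 + sqrt(2)*t^5 - sqrt(2)*t^4 + 54*t^4 + 12*t^3 + 109*sqrt(2)*t^3 + 16*t^2 + 120*sqrt(2)*t^2 - 42*sqrt(2)*t + 416*t + 112 + 192*sqrt(2)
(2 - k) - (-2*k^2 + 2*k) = 2*k^2 - 3*k + 2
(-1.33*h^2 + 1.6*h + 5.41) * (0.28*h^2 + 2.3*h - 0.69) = -0.3724*h^4 - 2.611*h^3 + 6.1125*h^2 + 11.339*h - 3.7329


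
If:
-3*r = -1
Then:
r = 1/3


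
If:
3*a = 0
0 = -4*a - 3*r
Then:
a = 0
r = 0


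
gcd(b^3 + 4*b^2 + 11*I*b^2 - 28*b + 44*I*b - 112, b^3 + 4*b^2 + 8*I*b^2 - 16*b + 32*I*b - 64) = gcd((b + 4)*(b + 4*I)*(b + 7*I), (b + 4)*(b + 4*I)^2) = b^2 + b*(4 + 4*I) + 16*I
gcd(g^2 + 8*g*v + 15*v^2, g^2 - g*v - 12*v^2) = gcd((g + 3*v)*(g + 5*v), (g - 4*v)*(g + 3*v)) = g + 3*v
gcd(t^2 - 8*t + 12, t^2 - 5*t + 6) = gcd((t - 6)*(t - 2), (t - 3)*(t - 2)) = t - 2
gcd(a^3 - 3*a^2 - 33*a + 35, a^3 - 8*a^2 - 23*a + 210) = a^2 - 2*a - 35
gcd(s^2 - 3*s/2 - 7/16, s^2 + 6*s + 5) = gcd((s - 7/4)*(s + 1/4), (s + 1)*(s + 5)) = 1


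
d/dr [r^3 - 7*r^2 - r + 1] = 3*r^2 - 14*r - 1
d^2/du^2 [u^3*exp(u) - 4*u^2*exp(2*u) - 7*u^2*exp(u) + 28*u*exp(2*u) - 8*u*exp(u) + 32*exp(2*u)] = (u^3 - 16*u^2*exp(u) - u^2 + 80*u*exp(u) - 30*u + 232*exp(u) - 30)*exp(u)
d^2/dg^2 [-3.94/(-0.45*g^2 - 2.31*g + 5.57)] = (-1.5957*g^2 - 8.19126*g + 3.94*(0.9*g + 2.31)*(1.8*g + 4.62) + 19.75122)/(0.45*g^2 + 2.31*g - 5.57)^3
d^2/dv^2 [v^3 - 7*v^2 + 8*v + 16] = 6*v - 14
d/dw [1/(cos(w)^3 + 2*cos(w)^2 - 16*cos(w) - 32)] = (3*cos(w)^2 + 4*cos(w) - 16)*sin(w)/(cos(w)^3 + 2*cos(w)^2 - 16*cos(w) - 32)^2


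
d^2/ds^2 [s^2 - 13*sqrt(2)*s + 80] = 2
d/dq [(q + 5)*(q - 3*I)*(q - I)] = 3*q^2 + q*(10 - 8*I) - 3 - 20*I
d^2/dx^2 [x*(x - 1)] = 2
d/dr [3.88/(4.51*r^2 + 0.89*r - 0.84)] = (-34.9976*r - 3.4532)/(4.51*r^2 + 0.89*r - 0.84)^2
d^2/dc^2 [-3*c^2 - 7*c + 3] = -6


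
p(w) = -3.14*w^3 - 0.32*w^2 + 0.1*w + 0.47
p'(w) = -9.42*w^2 - 0.64*w + 0.1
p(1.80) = -18.70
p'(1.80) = -31.57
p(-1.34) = 7.32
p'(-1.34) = -15.96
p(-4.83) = 346.33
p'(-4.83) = -216.57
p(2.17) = -32.91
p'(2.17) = -45.65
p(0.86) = -1.68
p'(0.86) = -7.42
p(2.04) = -27.32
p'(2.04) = -40.41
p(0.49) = 0.07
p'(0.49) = -2.48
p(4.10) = -220.91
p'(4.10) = -160.87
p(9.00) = -2313.61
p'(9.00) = -768.68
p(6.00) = -688.69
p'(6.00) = -342.86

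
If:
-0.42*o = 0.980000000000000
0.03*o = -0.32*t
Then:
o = -2.33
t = 0.22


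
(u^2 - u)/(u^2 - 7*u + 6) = u/(u - 6)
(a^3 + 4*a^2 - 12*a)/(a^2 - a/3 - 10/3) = 3*a*(a + 6)/(3*a + 5)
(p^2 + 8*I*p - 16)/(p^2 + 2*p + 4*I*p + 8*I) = (p + 4*I)/(p + 2)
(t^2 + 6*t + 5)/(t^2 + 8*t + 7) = (t + 5)/(t + 7)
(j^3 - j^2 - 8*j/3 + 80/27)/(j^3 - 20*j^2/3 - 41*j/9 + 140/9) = (j - 4/3)/(j - 7)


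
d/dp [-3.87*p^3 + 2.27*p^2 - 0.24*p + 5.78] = -11.61*p^2 + 4.54*p - 0.24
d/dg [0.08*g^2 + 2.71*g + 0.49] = 0.16*g + 2.71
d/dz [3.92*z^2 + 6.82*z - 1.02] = 7.84*z + 6.82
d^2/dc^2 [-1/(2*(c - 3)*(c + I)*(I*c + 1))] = I*(6*c^4 - 24*c^3 + 30*c^2 - 8)/(c^9 - 9*c^8 + 30*c^7 - 54*c^6 + 84*c^5 - 108*c^4 + 82*c^3 - 90*c^2 + 27*c - 27)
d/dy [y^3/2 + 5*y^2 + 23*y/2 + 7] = 3*y^2/2 + 10*y + 23/2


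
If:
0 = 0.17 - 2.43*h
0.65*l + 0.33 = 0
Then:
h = 0.07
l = -0.51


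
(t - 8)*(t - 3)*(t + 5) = t^3 - 6*t^2 - 31*t + 120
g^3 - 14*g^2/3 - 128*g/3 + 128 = (g - 8)*(g - 8/3)*(g + 6)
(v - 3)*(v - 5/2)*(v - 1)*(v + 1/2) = v^4 - 6*v^3 + 39*v^2/4 - v - 15/4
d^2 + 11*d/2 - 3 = (d - 1/2)*(d + 6)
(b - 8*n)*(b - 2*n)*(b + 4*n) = b^3 - 6*b^2*n - 24*b*n^2 + 64*n^3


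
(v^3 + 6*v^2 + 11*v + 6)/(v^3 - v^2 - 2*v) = (v^2 + 5*v + 6)/(v*(v - 2))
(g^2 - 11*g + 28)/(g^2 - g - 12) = (g - 7)/(g + 3)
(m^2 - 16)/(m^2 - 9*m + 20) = (m + 4)/(m - 5)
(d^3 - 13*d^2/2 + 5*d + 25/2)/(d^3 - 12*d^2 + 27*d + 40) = (d - 5/2)/(d - 8)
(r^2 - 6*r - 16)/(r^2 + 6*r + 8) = (r - 8)/(r + 4)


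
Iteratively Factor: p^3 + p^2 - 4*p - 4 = (p + 2)*(p^2 - p - 2) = (p - 2)*(p + 2)*(p + 1)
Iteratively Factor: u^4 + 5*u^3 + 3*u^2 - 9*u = (u - 1)*(u^3 + 6*u^2 + 9*u) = (u - 1)*(u + 3)*(u^2 + 3*u) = (u - 1)*(u + 3)^2*(u)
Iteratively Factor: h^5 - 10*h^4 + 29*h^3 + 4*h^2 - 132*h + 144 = (h - 4)*(h^4 - 6*h^3 + 5*h^2 + 24*h - 36) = (h - 4)*(h + 2)*(h^3 - 8*h^2 + 21*h - 18) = (h - 4)*(h - 2)*(h + 2)*(h^2 - 6*h + 9) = (h - 4)*(h - 3)*(h - 2)*(h + 2)*(h - 3)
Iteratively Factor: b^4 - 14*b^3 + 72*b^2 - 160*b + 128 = (b - 4)*(b^3 - 10*b^2 + 32*b - 32) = (b - 4)^2*(b^2 - 6*b + 8) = (b - 4)^2*(b - 2)*(b - 4)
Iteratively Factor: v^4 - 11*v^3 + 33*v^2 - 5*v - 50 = (v - 5)*(v^3 - 6*v^2 + 3*v + 10) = (v - 5)*(v + 1)*(v^2 - 7*v + 10) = (v - 5)*(v - 2)*(v + 1)*(v - 5)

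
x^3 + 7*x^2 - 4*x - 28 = (x - 2)*(x + 2)*(x + 7)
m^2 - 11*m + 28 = (m - 7)*(m - 4)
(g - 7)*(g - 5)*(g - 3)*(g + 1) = g^4 - 14*g^3 + 56*g^2 - 34*g - 105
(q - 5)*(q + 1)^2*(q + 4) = q^4 + q^3 - 21*q^2 - 41*q - 20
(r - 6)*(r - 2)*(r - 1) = r^3 - 9*r^2 + 20*r - 12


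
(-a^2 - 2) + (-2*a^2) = -3*a^2 - 2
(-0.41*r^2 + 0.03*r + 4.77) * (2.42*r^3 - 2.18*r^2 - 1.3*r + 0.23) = -0.9922*r^5 + 0.9664*r^4 + 12.011*r^3 - 10.5319*r^2 - 6.1941*r + 1.0971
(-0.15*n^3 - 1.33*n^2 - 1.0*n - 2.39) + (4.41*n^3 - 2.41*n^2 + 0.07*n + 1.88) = 4.26*n^3 - 3.74*n^2 - 0.93*n - 0.51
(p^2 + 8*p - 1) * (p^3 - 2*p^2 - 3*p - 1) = p^5 + 6*p^4 - 20*p^3 - 23*p^2 - 5*p + 1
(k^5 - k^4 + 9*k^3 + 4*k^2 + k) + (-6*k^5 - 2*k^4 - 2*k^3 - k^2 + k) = -5*k^5 - 3*k^4 + 7*k^3 + 3*k^2 + 2*k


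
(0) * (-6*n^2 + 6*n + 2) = 0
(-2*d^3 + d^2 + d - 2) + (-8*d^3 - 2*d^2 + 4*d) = -10*d^3 - d^2 + 5*d - 2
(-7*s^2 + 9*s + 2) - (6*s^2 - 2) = -13*s^2 + 9*s + 4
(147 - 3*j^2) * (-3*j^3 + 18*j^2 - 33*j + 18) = 9*j^5 - 54*j^4 - 342*j^3 + 2592*j^2 - 4851*j + 2646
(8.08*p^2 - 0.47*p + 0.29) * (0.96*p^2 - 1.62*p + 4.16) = 7.7568*p^4 - 13.5408*p^3 + 34.6526*p^2 - 2.425*p + 1.2064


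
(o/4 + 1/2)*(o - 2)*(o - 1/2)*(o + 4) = o^4/4 + 7*o^3/8 - 3*o^2/2 - 7*o/2 + 2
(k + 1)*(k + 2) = k^2 + 3*k + 2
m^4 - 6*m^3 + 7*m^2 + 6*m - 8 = (m - 4)*(m - 2)*(m - 1)*(m + 1)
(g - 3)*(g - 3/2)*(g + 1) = g^3 - 7*g^2/2 + 9/2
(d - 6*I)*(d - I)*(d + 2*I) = d^3 - 5*I*d^2 + 8*d - 12*I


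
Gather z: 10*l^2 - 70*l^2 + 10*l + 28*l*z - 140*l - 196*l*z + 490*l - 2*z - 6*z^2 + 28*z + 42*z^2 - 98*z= -60*l^2 + 360*l + 36*z^2 + z*(-168*l - 72)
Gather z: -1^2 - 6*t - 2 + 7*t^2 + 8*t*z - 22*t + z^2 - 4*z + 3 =7*t^2 - 28*t + z^2 + z*(8*t - 4)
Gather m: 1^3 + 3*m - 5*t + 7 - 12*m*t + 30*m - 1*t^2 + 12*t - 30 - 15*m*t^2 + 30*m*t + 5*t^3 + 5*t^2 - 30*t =m*(-15*t^2 + 18*t + 33) + 5*t^3 + 4*t^2 - 23*t - 22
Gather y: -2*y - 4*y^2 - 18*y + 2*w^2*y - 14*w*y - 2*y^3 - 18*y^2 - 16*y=-2*y^3 - 22*y^2 + y*(2*w^2 - 14*w - 36)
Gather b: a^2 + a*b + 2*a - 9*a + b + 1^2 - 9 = a^2 - 7*a + b*(a + 1) - 8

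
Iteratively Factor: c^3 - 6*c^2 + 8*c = (c - 4)*(c^2 - 2*c) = (c - 4)*(c - 2)*(c)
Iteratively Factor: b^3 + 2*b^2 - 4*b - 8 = (b - 2)*(b^2 + 4*b + 4) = (b - 2)*(b + 2)*(b + 2)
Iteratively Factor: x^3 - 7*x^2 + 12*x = (x - 4)*(x^2 - 3*x) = x*(x - 4)*(x - 3)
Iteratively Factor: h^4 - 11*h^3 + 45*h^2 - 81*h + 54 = (h - 2)*(h^3 - 9*h^2 + 27*h - 27) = (h - 3)*(h - 2)*(h^2 - 6*h + 9) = (h - 3)^2*(h - 2)*(h - 3)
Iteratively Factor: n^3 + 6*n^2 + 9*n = (n + 3)*(n^2 + 3*n) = (n + 3)^2*(n)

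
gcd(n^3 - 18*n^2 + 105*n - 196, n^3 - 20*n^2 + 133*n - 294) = n^2 - 14*n + 49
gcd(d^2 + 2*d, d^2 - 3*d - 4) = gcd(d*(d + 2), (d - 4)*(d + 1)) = 1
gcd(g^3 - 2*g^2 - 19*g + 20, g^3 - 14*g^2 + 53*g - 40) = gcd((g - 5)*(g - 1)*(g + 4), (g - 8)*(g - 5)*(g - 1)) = g^2 - 6*g + 5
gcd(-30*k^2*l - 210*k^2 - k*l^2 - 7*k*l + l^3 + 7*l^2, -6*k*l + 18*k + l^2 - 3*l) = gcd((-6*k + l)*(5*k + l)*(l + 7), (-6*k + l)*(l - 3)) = 6*k - l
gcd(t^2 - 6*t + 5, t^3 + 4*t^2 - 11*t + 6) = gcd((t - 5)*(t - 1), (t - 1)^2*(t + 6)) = t - 1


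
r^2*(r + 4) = r^3 + 4*r^2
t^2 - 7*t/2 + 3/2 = (t - 3)*(t - 1/2)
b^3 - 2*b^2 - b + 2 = (b - 2)*(b - 1)*(b + 1)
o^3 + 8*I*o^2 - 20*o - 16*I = (o + 2*I)^2*(o + 4*I)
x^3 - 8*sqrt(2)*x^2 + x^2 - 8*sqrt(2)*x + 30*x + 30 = (x + 1)*(x - 5*sqrt(2))*(x - 3*sqrt(2))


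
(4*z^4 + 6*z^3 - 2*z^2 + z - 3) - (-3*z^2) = 4*z^4 + 6*z^3 + z^2 + z - 3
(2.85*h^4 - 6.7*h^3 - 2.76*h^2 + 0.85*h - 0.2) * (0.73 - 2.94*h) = -8.379*h^5 + 21.7785*h^4 + 3.2234*h^3 - 4.5138*h^2 + 1.2085*h - 0.146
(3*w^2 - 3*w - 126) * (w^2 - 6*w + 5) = 3*w^4 - 21*w^3 - 93*w^2 + 741*w - 630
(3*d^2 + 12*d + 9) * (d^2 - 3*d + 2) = 3*d^4 + 3*d^3 - 21*d^2 - 3*d + 18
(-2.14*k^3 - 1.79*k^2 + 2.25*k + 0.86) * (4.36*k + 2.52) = -9.3304*k^4 - 13.1972*k^3 + 5.2992*k^2 + 9.4196*k + 2.1672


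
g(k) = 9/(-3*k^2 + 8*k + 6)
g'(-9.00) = -0.00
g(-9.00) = -0.03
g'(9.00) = 0.02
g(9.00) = -0.05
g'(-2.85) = -0.13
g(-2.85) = -0.22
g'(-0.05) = -2.39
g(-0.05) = 1.61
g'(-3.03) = -0.11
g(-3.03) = -0.20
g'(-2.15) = -0.30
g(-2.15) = -0.36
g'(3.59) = 7.83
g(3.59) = -2.28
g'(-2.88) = -0.13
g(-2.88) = -0.21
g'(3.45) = 25.73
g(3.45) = -4.27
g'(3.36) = 111.93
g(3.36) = -9.10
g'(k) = 9*(6*k - 8)/(-3*k^2 + 8*k + 6)^2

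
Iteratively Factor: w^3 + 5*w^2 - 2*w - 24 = (w + 4)*(w^2 + w - 6) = (w + 3)*(w + 4)*(w - 2)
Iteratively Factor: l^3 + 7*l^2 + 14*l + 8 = (l + 1)*(l^2 + 6*l + 8) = (l + 1)*(l + 4)*(l + 2)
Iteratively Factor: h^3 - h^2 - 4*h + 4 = (h + 2)*(h^2 - 3*h + 2) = (h - 2)*(h + 2)*(h - 1)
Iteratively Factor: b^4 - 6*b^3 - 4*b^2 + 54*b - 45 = (b - 5)*(b^3 - b^2 - 9*b + 9) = (b - 5)*(b + 3)*(b^2 - 4*b + 3) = (b - 5)*(b - 1)*(b + 3)*(b - 3)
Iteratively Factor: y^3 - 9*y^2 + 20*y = (y - 5)*(y^2 - 4*y) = y*(y - 5)*(y - 4)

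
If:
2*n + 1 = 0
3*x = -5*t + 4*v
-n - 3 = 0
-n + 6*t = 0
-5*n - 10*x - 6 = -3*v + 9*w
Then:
No Solution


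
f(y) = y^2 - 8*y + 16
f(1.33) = 7.13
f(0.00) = 16.00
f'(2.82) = -2.36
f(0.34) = 13.40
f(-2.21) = 38.56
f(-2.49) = 42.12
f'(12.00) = 16.00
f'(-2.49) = -12.98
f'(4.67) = 1.34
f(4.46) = 0.21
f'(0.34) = -7.32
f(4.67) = 0.45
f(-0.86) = 23.62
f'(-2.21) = -12.42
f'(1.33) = -5.34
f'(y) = 2*y - 8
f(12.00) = 64.00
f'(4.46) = 0.92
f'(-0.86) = -9.72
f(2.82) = 1.39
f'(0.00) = -8.00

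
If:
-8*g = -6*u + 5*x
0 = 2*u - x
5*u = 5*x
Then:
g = 0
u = 0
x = 0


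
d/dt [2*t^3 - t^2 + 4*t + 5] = 6*t^2 - 2*t + 4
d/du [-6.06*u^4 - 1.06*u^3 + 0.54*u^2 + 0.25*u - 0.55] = -24.24*u^3 - 3.18*u^2 + 1.08*u + 0.25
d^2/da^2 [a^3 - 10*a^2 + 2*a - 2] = 6*a - 20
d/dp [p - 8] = 1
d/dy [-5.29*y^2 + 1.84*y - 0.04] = 1.84 - 10.58*y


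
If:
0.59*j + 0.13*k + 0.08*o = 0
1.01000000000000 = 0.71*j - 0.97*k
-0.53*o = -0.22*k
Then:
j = 0.24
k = -0.87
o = -0.36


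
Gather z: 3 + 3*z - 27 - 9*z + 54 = 30 - 6*z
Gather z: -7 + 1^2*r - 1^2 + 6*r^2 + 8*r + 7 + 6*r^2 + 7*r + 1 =12*r^2 + 16*r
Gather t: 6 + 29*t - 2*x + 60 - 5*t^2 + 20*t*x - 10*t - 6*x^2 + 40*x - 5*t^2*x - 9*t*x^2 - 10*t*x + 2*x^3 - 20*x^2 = t^2*(-5*x - 5) + t*(-9*x^2 + 10*x + 19) + 2*x^3 - 26*x^2 + 38*x + 66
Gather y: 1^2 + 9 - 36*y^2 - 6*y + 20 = -36*y^2 - 6*y + 30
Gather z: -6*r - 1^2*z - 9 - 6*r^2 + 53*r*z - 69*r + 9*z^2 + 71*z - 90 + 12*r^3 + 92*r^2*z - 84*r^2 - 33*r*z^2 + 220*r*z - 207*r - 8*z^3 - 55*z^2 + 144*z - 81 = 12*r^3 - 90*r^2 - 282*r - 8*z^3 + z^2*(-33*r - 46) + z*(92*r^2 + 273*r + 214) - 180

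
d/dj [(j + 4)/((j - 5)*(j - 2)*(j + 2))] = (-2*j^3 - 7*j^2 + 40*j + 36)/(j^6 - 10*j^5 + 17*j^4 + 80*j^3 - 184*j^2 - 160*j + 400)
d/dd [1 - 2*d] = -2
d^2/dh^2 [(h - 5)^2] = 2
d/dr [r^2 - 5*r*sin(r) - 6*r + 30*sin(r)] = -5*r*cos(r) + 2*r - 5*sin(r) + 30*cos(r) - 6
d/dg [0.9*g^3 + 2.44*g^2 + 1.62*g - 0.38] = 2.7*g^2 + 4.88*g + 1.62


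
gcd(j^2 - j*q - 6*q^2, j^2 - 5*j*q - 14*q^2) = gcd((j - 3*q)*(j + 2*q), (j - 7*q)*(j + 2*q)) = j + 2*q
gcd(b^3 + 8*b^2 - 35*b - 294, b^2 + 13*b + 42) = b + 7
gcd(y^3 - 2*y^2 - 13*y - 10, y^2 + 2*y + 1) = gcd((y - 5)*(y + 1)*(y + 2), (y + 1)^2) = y + 1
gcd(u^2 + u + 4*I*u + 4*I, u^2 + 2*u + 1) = u + 1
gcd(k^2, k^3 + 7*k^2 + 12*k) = k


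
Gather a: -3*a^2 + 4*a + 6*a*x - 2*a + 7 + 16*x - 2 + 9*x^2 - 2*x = -3*a^2 + a*(6*x + 2) + 9*x^2 + 14*x + 5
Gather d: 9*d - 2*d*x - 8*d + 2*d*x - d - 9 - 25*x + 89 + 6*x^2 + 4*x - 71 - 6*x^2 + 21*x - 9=0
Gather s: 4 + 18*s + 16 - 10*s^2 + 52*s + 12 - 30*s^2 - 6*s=-40*s^2 + 64*s + 32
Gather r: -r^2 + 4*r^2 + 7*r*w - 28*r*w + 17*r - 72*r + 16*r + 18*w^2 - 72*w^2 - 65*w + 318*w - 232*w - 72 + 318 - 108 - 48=3*r^2 + r*(-21*w - 39) - 54*w^2 + 21*w + 90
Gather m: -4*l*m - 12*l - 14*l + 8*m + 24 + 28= -26*l + m*(8 - 4*l) + 52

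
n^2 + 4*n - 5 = (n - 1)*(n + 5)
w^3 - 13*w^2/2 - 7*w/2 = w*(w - 7)*(w + 1/2)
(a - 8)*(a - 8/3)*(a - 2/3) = a^3 - 34*a^2/3 + 256*a/9 - 128/9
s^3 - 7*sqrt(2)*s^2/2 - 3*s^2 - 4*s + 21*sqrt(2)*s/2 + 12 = (s - 3)*(s - 4*sqrt(2))*(s + sqrt(2)/2)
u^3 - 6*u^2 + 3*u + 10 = (u - 5)*(u - 2)*(u + 1)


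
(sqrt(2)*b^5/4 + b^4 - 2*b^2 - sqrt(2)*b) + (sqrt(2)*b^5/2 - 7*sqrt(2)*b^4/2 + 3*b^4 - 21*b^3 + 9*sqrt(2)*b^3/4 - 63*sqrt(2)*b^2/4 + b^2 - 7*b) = 3*sqrt(2)*b^5/4 - 7*sqrt(2)*b^4/2 + 4*b^4 - 21*b^3 + 9*sqrt(2)*b^3/4 - 63*sqrt(2)*b^2/4 - b^2 - 7*b - sqrt(2)*b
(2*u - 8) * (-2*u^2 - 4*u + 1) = -4*u^3 + 8*u^2 + 34*u - 8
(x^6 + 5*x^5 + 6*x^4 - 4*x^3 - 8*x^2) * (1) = x^6 + 5*x^5 + 6*x^4 - 4*x^3 - 8*x^2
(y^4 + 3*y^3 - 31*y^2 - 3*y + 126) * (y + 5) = y^5 + 8*y^4 - 16*y^3 - 158*y^2 + 111*y + 630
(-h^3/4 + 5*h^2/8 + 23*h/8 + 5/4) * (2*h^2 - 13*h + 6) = -h^5/2 + 9*h^4/2 - 31*h^3/8 - 249*h^2/8 + h + 15/2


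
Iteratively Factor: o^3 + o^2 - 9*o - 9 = (o + 1)*(o^2 - 9) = (o - 3)*(o + 1)*(o + 3)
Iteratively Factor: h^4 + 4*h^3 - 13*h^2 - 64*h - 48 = (h + 3)*(h^3 + h^2 - 16*h - 16) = (h + 3)*(h + 4)*(h^2 - 3*h - 4) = (h - 4)*(h + 3)*(h + 4)*(h + 1)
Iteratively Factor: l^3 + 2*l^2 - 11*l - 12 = (l + 4)*(l^2 - 2*l - 3) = (l + 1)*(l + 4)*(l - 3)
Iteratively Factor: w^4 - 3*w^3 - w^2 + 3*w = (w + 1)*(w^3 - 4*w^2 + 3*w) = w*(w + 1)*(w^2 - 4*w + 3) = w*(w - 3)*(w + 1)*(w - 1)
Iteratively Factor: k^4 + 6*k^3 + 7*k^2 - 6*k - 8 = (k + 1)*(k^3 + 5*k^2 + 2*k - 8) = (k + 1)*(k + 2)*(k^2 + 3*k - 4) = (k - 1)*(k + 1)*(k + 2)*(k + 4)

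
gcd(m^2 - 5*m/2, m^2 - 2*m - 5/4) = m - 5/2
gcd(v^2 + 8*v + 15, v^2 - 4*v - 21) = v + 3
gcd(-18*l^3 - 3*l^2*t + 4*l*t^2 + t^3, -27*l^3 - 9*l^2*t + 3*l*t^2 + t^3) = 9*l^2 + 6*l*t + t^2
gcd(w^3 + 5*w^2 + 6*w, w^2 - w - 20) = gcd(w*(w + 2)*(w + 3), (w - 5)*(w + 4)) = 1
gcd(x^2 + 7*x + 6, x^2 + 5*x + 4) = x + 1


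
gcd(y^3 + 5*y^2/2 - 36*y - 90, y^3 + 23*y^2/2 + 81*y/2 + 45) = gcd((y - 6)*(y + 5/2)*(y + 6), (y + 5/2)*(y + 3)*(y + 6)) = y^2 + 17*y/2 + 15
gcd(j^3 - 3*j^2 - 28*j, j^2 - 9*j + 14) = j - 7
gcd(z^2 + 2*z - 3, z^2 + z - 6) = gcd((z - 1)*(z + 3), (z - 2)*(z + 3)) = z + 3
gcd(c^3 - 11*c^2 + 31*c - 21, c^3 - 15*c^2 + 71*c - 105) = c^2 - 10*c + 21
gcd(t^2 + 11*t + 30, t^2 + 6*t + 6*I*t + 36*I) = t + 6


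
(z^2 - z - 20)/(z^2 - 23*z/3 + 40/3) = 3*(z + 4)/(3*z - 8)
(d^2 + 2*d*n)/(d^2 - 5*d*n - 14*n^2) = d/(d - 7*n)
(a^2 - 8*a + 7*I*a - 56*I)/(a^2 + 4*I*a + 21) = (a - 8)/(a - 3*I)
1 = 1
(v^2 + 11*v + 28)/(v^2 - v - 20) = (v + 7)/(v - 5)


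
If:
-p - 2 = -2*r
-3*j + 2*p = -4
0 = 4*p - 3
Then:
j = 11/6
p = 3/4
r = 11/8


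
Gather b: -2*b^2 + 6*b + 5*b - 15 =-2*b^2 + 11*b - 15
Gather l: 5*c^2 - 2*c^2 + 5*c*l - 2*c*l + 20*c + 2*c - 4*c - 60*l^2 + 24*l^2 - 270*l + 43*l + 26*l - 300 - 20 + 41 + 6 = 3*c^2 + 18*c - 36*l^2 + l*(3*c - 201) - 273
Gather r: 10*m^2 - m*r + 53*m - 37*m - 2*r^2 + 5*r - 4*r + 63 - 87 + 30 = 10*m^2 + 16*m - 2*r^2 + r*(1 - m) + 6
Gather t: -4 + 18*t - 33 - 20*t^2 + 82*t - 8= -20*t^2 + 100*t - 45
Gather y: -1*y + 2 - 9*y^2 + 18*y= -9*y^2 + 17*y + 2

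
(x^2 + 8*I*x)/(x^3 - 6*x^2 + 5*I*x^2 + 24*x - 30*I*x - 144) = x/(x^2 - 3*x*(2 + I) + 18*I)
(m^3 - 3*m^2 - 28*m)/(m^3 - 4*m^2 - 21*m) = (m + 4)/(m + 3)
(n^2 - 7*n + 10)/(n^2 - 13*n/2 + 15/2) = 2*(n - 2)/(2*n - 3)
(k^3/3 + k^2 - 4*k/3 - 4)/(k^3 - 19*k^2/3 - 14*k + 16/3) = (k^2 + k - 6)/(3*k^2 - 25*k + 8)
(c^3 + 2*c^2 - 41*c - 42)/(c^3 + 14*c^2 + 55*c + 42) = (c - 6)/(c + 6)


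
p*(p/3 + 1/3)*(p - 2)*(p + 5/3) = p^4/3 + 2*p^3/9 - 11*p^2/9 - 10*p/9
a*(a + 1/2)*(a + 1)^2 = a^4 + 5*a^3/2 + 2*a^2 + a/2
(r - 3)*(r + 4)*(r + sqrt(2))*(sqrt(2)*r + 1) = sqrt(2)*r^4 + sqrt(2)*r^3 + 3*r^3 - 11*sqrt(2)*r^2 + 3*r^2 - 36*r + sqrt(2)*r - 12*sqrt(2)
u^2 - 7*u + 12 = (u - 4)*(u - 3)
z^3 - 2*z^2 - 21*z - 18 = (z - 6)*(z + 1)*(z + 3)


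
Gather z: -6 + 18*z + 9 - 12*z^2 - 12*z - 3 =-12*z^2 + 6*z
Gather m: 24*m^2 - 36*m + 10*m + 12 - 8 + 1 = 24*m^2 - 26*m + 5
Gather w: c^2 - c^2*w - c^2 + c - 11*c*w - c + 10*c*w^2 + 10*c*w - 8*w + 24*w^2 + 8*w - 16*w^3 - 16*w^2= -16*w^3 + w^2*(10*c + 8) + w*(-c^2 - c)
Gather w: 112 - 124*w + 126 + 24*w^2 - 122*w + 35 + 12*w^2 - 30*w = 36*w^2 - 276*w + 273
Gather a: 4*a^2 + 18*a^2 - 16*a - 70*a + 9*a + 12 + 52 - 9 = 22*a^2 - 77*a + 55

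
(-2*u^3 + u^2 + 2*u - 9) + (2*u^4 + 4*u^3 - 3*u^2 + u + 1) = 2*u^4 + 2*u^3 - 2*u^2 + 3*u - 8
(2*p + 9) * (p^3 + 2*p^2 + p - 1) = 2*p^4 + 13*p^3 + 20*p^2 + 7*p - 9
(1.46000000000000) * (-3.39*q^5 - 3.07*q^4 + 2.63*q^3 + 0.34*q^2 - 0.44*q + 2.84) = -4.9494*q^5 - 4.4822*q^4 + 3.8398*q^3 + 0.4964*q^2 - 0.6424*q + 4.1464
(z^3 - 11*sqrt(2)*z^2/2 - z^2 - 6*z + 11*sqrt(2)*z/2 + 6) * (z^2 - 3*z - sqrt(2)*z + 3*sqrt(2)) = z^5 - 13*sqrt(2)*z^4/2 - 4*z^4 + 8*z^3 + 26*sqrt(2)*z^3 - 20*z^2 - 27*sqrt(2)*z^2/2 - 24*sqrt(2)*z + 15*z + 18*sqrt(2)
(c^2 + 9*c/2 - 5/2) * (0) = 0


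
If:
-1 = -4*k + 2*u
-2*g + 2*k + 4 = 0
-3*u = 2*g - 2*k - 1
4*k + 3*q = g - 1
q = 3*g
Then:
No Solution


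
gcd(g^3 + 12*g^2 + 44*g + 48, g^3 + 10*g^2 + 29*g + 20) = g + 4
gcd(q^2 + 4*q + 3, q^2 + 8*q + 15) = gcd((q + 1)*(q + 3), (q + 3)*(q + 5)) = q + 3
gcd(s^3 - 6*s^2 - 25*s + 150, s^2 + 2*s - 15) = s + 5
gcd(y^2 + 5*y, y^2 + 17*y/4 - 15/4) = y + 5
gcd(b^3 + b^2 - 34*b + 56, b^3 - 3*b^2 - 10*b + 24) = b^2 - 6*b + 8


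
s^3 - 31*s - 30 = (s - 6)*(s + 1)*(s + 5)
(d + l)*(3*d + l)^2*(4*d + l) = 36*d^4 + 69*d^3*l + 43*d^2*l^2 + 11*d*l^3 + l^4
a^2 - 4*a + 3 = (a - 3)*(a - 1)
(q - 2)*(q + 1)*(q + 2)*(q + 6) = q^4 + 7*q^3 + 2*q^2 - 28*q - 24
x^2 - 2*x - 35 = (x - 7)*(x + 5)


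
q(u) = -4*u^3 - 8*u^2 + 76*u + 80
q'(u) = -12*u^2 - 16*u + 76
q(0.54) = 118.08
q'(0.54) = 63.86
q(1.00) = 144.00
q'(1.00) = 48.00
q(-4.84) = -21.73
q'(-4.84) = -127.67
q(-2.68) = -104.14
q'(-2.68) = 32.69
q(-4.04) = -93.86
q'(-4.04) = -55.22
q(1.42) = 160.34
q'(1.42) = 29.08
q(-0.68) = 25.88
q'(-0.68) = 81.33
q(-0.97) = 2.40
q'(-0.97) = 80.23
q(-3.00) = -112.00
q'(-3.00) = 16.00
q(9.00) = -2800.00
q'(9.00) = -1040.00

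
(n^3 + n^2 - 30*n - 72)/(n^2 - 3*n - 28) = (n^2 - 3*n - 18)/(n - 7)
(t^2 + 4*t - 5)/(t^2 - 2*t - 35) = (t - 1)/(t - 7)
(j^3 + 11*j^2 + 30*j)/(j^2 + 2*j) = (j^2 + 11*j + 30)/(j + 2)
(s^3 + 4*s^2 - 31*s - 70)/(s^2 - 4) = (s^2 + 2*s - 35)/(s - 2)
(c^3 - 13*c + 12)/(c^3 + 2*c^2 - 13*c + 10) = (c^2 + c - 12)/(c^2 + 3*c - 10)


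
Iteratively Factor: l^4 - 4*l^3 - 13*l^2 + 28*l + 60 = (l + 2)*(l^3 - 6*l^2 - l + 30) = (l - 5)*(l + 2)*(l^2 - l - 6) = (l - 5)*(l - 3)*(l + 2)*(l + 2)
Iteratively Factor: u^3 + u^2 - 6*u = (u)*(u^2 + u - 6) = u*(u - 2)*(u + 3)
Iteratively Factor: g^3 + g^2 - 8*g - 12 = (g + 2)*(g^2 - g - 6) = (g + 2)^2*(g - 3)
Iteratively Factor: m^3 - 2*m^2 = (m)*(m^2 - 2*m) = m*(m - 2)*(m)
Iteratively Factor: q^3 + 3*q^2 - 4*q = (q + 4)*(q^2 - q) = (q - 1)*(q + 4)*(q)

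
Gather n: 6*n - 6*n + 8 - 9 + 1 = 0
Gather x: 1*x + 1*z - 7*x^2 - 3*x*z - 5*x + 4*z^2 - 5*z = -7*x^2 + x*(-3*z - 4) + 4*z^2 - 4*z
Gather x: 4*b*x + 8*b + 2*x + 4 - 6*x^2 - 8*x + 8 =8*b - 6*x^2 + x*(4*b - 6) + 12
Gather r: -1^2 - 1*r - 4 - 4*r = -5*r - 5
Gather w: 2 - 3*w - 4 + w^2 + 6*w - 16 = w^2 + 3*w - 18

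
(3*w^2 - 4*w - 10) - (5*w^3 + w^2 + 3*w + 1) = -5*w^3 + 2*w^2 - 7*w - 11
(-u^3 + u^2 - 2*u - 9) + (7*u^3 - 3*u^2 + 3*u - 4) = 6*u^3 - 2*u^2 + u - 13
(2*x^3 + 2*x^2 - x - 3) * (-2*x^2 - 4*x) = -4*x^5 - 12*x^4 - 6*x^3 + 10*x^2 + 12*x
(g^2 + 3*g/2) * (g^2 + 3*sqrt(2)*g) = g^4 + 3*g^3/2 + 3*sqrt(2)*g^3 + 9*sqrt(2)*g^2/2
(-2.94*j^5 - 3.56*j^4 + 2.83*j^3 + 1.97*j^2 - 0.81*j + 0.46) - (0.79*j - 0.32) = -2.94*j^5 - 3.56*j^4 + 2.83*j^3 + 1.97*j^2 - 1.6*j + 0.78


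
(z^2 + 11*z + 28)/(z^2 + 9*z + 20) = (z + 7)/(z + 5)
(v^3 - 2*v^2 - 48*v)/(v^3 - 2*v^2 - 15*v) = (-v^2 + 2*v + 48)/(-v^2 + 2*v + 15)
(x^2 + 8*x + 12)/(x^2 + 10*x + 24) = (x + 2)/(x + 4)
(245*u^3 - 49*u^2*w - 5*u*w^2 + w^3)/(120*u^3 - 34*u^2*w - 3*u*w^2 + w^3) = (49*u^2 - w^2)/(24*u^2 - 2*u*w - w^2)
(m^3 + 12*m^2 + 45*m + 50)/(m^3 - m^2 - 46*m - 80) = (m + 5)/(m - 8)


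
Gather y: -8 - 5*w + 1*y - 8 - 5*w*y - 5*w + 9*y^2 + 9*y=-10*w + 9*y^2 + y*(10 - 5*w) - 16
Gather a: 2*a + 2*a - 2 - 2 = 4*a - 4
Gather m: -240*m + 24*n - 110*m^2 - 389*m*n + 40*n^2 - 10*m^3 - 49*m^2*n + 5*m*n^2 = -10*m^3 + m^2*(-49*n - 110) + m*(5*n^2 - 389*n - 240) + 40*n^2 + 24*n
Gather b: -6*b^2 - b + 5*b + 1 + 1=-6*b^2 + 4*b + 2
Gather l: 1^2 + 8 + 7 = 16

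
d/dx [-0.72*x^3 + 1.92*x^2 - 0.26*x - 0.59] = -2.16*x^2 + 3.84*x - 0.26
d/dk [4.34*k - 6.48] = 4.34000000000000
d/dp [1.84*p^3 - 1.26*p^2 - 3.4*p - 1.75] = 5.52*p^2 - 2.52*p - 3.4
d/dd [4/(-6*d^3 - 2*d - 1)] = 8*(9*d^2 + 1)/(6*d^3 + 2*d + 1)^2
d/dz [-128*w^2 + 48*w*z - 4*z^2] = 48*w - 8*z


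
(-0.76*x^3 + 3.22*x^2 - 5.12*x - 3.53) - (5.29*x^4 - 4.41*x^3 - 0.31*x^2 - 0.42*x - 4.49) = -5.29*x^4 + 3.65*x^3 + 3.53*x^2 - 4.7*x + 0.96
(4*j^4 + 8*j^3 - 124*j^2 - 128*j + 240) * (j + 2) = 4*j^5 + 16*j^4 - 108*j^3 - 376*j^2 - 16*j + 480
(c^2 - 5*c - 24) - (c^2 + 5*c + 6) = -10*c - 30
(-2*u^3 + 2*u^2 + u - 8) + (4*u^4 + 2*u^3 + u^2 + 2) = 4*u^4 + 3*u^2 + u - 6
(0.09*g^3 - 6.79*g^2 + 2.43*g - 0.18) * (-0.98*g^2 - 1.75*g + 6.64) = -0.0882*g^5 + 6.4967*g^4 + 10.0987*g^3 - 49.1617*g^2 + 16.4502*g - 1.1952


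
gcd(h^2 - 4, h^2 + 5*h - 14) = h - 2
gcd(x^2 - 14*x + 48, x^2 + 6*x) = 1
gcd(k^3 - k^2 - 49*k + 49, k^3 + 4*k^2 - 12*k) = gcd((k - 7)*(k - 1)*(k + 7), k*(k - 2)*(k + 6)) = 1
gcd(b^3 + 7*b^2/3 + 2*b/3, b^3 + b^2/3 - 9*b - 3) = b + 1/3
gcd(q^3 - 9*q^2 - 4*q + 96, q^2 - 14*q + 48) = q - 8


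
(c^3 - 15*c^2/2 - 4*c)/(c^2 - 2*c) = (c^2 - 15*c/2 - 4)/(c - 2)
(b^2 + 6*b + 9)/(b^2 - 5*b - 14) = (b^2 + 6*b + 9)/(b^2 - 5*b - 14)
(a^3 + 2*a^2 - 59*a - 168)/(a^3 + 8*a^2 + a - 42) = (a - 8)/(a - 2)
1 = 1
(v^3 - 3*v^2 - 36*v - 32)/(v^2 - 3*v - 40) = (v^2 + 5*v + 4)/(v + 5)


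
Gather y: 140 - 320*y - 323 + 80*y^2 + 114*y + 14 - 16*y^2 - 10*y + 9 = 64*y^2 - 216*y - 160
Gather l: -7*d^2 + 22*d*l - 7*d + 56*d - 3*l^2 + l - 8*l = -7*d^2 + 49*d - 3*l^2 + l*(22*d - 7)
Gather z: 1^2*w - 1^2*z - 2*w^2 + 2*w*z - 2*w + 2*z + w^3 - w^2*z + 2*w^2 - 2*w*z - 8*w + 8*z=w^3 - 9*w + z*(9 - w^2)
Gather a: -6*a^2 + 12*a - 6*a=-6*a^2 + 6*a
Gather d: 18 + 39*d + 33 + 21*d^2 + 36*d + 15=21*d^2 + 75*d + 66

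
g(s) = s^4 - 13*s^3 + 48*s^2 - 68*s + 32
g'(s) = 4*s^3 - 39*s^2 + 96*s - 68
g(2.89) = -7.65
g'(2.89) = -19.74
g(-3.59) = 1662.34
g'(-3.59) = -1100.35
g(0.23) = 18.74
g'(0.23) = -47.93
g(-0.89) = 140.33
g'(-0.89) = -187.15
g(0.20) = 20.22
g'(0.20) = -50.33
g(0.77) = 2.52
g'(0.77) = -15.38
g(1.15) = -0.74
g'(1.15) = -3.09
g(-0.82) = 127.66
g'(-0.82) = -175.15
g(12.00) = 4400.00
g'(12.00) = 2380.00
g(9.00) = 392.00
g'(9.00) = 553.00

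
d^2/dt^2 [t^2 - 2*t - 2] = 2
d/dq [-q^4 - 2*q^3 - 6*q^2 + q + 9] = -4*q^3 - 6*q^2 - 12*q + 1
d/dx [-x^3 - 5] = -3*x^2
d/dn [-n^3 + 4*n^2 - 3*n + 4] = -3*n^2 + 8*n - 3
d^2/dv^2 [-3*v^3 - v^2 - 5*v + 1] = -18*v - 2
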